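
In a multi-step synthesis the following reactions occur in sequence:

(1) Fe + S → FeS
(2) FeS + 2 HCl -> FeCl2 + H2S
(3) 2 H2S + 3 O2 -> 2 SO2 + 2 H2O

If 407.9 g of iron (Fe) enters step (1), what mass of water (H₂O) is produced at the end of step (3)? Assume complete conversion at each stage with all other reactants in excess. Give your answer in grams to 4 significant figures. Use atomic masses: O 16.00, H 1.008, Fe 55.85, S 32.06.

M(Fe) = 55.85 g/mol.
M(H2O) = 2(1.008) + 16.00 = 18.016 g/mol.
n(Fe) = 407.9 / 55.85 = 7.3035 mol.
Reaction (1): Fe→FeS ratio 1:1 ⇒ n(FeS) = 7.3035 mol.
Reaction (2): FeS→H2S ratio 1:1 ⇒ n(H2S) = 7.3035 mol.
Reaction (3): H2S→H2O ratio 2:2 ⇒ n(H2O) = 7.3035 mol.
Mass of H2O = 7.3035 × 18.016 = 131.58 g.

131.6 g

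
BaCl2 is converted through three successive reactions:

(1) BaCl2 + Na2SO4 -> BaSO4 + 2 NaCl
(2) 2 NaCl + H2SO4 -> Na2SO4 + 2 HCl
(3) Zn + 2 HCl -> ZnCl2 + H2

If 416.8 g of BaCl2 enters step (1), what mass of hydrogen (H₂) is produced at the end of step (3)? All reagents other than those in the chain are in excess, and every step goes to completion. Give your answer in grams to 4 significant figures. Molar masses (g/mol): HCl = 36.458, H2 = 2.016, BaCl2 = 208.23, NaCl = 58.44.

4.035 g

n(BaCl2) = 416.8 / 208.23 = 2.0016 mol.
Reaction (1): BaCl2→NaCl ratio 1:2 ⇒ n(NaCl) = 4.0033 mol.
Reaction (2): NaCl→HCl ratio 2:2 ⇒ n(HCl) = 4.0033 mol.
Reaction (3): HCl→H2 ratio 2:1 ⇒ n(H2) = 2.0016 mol.
Mass of H2 = 2.0016 × 2.016 = 4.0353 g.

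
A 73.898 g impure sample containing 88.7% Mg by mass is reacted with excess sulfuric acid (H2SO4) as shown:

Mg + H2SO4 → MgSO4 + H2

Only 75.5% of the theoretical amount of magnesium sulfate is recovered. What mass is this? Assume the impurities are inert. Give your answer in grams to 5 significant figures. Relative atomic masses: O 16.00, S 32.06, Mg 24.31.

245.04 g

Pure Mg available = 73.898 g × 0.887 = 65.5475 g.
M(Mg) = 24.31 g/mol.
M(MgSO4) = 24.31 + 32.06 + 4(16.00) = 120.37 g/mol.
n(Mg) = 65.5475 g / 24.31 g/mol = 2.69632 mol.
From the equation the Mg:MgSO4 mole ratio is 1:1, so n(MgSO4) = 2.69632 × 1/1 = 2.69632 mol.
Mass of MgSO4 = 2.69632 mol × 120.37 g/mol = 324.556 g.
Actual mass collected = 324.556 g × 0.755 = 245.040 g.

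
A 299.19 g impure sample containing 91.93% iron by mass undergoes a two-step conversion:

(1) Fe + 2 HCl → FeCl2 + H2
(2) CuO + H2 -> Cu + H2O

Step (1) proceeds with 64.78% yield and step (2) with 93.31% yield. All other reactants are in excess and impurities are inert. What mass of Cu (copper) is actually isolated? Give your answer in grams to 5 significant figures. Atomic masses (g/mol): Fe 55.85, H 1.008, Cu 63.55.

189.18 g

Pure Fe = 299.19 × 0.9193 = 275.045 g.
M(Fe) = 55.85 g/mol.
M(Cu) = 63.55 g/mol.
n(Fe) = 275.045 / 55.85 = 4.92472 mol.
Step 1 (Fe:H2 = 1:1): theoretical n(H2) = 4.92472 mol; at 64.78% yield, n(H2) = 3.19023 mol.
Step 2 (H2:Cu = 1:1): theoretical n(Cu) = 3.19023 mol, so theoretical mass = 3.19023 × 63.55 = 202.739 g.
At 93.31% yield, actual mass of Cu = 202.739 × 0.9331 = 189.176 g.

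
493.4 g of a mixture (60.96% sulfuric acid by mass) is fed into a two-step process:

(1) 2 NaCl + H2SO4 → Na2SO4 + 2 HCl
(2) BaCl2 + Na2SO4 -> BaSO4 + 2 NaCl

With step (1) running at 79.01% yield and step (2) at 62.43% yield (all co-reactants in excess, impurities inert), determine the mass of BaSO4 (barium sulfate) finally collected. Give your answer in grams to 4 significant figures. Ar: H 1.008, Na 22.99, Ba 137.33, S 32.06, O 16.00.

Pure H2SO4 = 493.4 × 0.6096 = 300.78 g.
M(H2SO4) = 2(1.008) + 32.06 + 4(16.00) = 98.076 g/mol.
M(BaSO4) = 137.33 + 32.06 + 4(16.00) = 233.39 g/mol.
n(H2SO4) = 300.78 / 98.076 = 3.0668 mol.
Step 1 (H2SO4:Na2SO4 = 1:1): theoretical n(Na2SO4) = 3.0668 mol; at 79.01% yield, n(Na2SO4) = 2.4231 mol.
Step 2 (Na2SO4:BaSO4 = 1:1): theoretical n(BaSO4) = 2.4231 mol, so theoretical mass = 2.4231 × 233.39 = 565.52 g.
At 62.43% yield, actual mass of BaSO4 = 565.52 × 0.6243 = 353.05 g.

353.1 g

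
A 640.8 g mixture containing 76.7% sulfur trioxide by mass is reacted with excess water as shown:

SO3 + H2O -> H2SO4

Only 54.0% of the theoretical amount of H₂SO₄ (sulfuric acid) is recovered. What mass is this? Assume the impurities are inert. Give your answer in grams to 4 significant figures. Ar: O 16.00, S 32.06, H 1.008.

Pure SO3 available = 640.8 g × 0.767 = 491.49 g.
M(SO3) = 32.06 + 3(16.00) = 80.06 g/mol.
M(H2SO4) = 2(1.008) + 32.06 + 4(16.00) = 98.076 g/mol.
n(SO3) = 491.49 g / 80.06 g/mol = 6.1391 mol.
From the equation the SO3:H2SO4 mole ratio is 1:1, so n(H2SO4) = 6.1391 × 1/1 = 6.1391 mol.
Mass of H2SO4 = 6.1391 mol × 98.076 g/mol = 602.10 g.
Actual mass collected = 602.10 g × 0.540 = 325.13 g.

325.1 g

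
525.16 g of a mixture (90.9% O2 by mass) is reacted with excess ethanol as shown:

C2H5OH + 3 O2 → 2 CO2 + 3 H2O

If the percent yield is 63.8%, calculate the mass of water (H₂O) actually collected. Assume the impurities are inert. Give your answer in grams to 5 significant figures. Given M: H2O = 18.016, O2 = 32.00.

171.47 g

Pure O2 available = 525.16 g × 0.909 = 477.370 g.
n(O2) = 477.370 g / 32.00 g/mol = 14.9178 mol.
From the equation the O2:H2O mole ratio is 3:3, so n(H2O) = 14.9178 × 3/3 = 14.9178 mol.
Mass of H2O = 14.9178 mol × 18.016 g/mol = 268.760 g.
Actual mass collected = 268.760 g × 0.638 = 171.469 g.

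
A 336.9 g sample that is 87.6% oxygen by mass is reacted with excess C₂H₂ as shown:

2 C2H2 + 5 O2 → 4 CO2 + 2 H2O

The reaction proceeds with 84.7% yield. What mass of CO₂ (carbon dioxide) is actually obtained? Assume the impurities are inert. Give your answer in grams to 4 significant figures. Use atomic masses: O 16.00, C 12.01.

Pure O2 available = 336.9 g × 0.876 = 295.12 g.
M(O2) = 2(16.00) = 32.00 g/mol.
M(CO2) = 12.01 + 2(16.00) = 44.01 g/mol.
n(O2) = 295.12 g / 32.00 g/mol = 9.2226 mol.
From the equation the O2:CO2 mole ratio is 5:4, so n(CO2) = 9.2226 × 4/5 = 7.3781 mol.
Mass of CO2 = 7.3781 mol × 44.01 g/mol = 324.71 g.
Actual mass collected = 324.71 g × 0.847 = 275.03 g.

275.0 g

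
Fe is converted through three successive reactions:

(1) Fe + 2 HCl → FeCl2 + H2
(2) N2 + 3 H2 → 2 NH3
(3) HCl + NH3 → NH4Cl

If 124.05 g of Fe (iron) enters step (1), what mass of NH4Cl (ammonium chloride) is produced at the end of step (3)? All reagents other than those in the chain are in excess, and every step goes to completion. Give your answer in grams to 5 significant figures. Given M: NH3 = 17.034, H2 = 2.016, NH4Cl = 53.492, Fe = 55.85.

n(Fe) = 124.05 / 55.85 = 2.22113 mol.
Reaction (1): Fe→H2 ratio 1:1 ⇒ n(H2) = 2.22113 mol.
Reaction (2): H2→NH3 ratio 3:2 ⇒ n(NH3) = 1.48075 mol.
Reaction (3): NH3→NH4Cl ratio 1:1 ⇒ n(NH4Cl) = 1.48075 mol.
Mass of NH4Cl = 1.48075 × 53.492 = 79.2084 g.

79.208 g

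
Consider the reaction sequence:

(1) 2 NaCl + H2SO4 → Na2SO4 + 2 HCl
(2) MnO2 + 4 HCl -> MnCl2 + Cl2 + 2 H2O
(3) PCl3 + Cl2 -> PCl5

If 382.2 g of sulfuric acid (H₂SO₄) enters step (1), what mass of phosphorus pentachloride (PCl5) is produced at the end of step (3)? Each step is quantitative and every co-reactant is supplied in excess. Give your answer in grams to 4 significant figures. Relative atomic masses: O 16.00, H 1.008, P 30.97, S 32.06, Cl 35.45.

405.7 g

M(H2SO4) = 2(1.008) + 32.06 + 4(16.00) = 98.076 g/mol.
M(PCl5) = 30.97 + 5(35.45) = 208.22 g/mol.
n(H2SO4) = 382.2 / 98.076 = 3.8970 mol.
Reaction (1): H2SO4→HCl ratio 1:2 ⇒ n(HCl) = 7.7940 mol.
Reaction (2): HCl→Cl2 ratio 4:1 ⇒ n(Cl2) = 1.9485 mol.
Reaction (3): Cl2→PCl5 ratio 1:1 ⇒ n(PCl5) = 1.9485 mol.
Mass of PCl5 = 1.9485 × 208.22 = 405.71 g.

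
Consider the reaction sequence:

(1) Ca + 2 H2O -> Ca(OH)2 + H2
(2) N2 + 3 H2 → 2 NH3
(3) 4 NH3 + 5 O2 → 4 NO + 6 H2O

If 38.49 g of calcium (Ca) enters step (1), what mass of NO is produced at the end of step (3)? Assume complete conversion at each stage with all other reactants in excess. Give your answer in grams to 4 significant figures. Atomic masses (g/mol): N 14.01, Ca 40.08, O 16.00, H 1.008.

19.21 g

M(Ca) = 40.08 g/mol.
M(NO) = 14.01 + 16.00 = 30.01 g/mol.
n(Ca) = 38.49 / 40.08 = 0.96033 mol.
Reaction (1): Ca→H2 ratio 1:1 ⇒ n(H2) = 0.96033 mol.
Reaction (2): H2→NH3 ratio 3:2 ⇒ n(NH3) = 0.64022 mol.
Reaction (3): NH3→NO ratio 4:4 ⇒ n(NO) = 0.64022 mol.
Mass of NO = 0.64022 × 30.01 = 19.213 g.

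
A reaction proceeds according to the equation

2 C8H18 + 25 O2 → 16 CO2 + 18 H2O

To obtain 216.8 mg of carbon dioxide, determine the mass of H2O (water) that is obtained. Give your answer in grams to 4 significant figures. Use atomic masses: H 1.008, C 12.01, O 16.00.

0.09984 g

M(CO2) = 12.01 + 2(16.00) = 44.01 g/mol.
M(H2O) = 2(1.008) + 16.00 = 18.016 g/mol.
Convert: 216.8 mg = 0.21680 g.
n(CO2) = 0.21680 g / 44.01 g/mol = 0.0049262 mol.
From the equation the CO2:H2O mole ratio is 16:18, so n(H2O) = 0.0049262 × 18/16 = 0.0055419 mol.
Mass of H2O = 0.0055419 mol × 18.016 g/mol = 0.099843 g.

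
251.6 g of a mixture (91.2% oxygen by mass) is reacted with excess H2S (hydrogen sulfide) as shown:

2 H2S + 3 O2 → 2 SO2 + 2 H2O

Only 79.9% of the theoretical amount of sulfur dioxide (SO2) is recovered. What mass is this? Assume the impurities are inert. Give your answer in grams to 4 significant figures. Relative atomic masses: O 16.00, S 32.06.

244.7 g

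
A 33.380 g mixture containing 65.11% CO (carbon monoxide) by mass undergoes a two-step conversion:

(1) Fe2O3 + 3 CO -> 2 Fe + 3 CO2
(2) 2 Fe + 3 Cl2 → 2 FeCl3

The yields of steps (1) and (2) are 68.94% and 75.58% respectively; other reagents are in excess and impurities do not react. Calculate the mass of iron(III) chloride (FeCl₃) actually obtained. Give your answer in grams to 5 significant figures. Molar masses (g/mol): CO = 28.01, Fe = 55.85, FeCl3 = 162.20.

Pure CO = 33.380 × 0.6511 = 21.7337 g.
n(CO) = 21.7337 / 28.01 = 0.775927 mol.
Step 1 (CO:Fe = 3:2): theoretical n(Fe) = 0.517285 mol; at 68.94% yield, n(Fe) = 0.356616 mol.
Step 2 (Fe:FeCl3 = 2:2): theoretical n(FeCl3) = 0.356616 mol, so theoretical mass = 0.356616 × 162.20 = 57.8431 g.
At 75.58% yield, actual mass of FeCl3 = 57.8431 × 0.7558 = 43.7178 g.

43.718 g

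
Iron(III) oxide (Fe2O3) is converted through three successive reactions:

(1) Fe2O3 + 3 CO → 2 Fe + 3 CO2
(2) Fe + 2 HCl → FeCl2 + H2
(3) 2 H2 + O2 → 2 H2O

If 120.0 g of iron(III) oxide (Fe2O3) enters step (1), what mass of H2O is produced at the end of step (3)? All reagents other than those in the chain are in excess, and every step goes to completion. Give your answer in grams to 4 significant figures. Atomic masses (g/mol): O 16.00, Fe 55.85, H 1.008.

27.07 g

M(Fe2O3) = 2(55.85) + 3(16.00) = 159.70 g/mol.
M(H2O) = 2(1.008) + 16.00 = 18.016 g/mol.
n(Fe2O3) = 120.0 / 159.70 = 0.75141 mol.
Reaction (1): Fe2O3→Fe ratio 1:2 ⇒ n(Fe) = 1.5028 mol.
Reaction (2): Fe→H2 ratio 1:1 ⇒ n(H2) = 1.5028 mol.
Reaction (3): H2→H2O ratio 2:2 ⇒ n(H2O) = 1.5028 mol.
Mass of H2O = 1.5028 × 18.016 = 27.075 g.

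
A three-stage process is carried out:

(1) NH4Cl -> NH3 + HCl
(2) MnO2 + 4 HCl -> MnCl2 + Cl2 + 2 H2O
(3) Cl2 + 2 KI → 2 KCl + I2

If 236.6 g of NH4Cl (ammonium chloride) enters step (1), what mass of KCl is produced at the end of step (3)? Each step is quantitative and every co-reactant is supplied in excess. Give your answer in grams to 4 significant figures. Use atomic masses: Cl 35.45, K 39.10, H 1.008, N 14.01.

164.9 g

M(NH4Cl) = 14.01 + 4(1.008) + 35.45 = 53.492 g/mol.
M(KCl) = 39.10 + 35.45 = 74.55 g/mol.
n(NH4Cl) = 236.6 / 53.492 = 4.4231 mol.
Reaction (1): NH4Cl→HCl ratio 1:1 ⇒ n(HCl) = 4.4231 mol.
Reaction (2): HCl→Cl2 ratio 4:1 ⇒ n(Cl2) = 1.1058 mol.
Reaction (3): Cl2→KCl ratio 1:2 ⇒ n(KCl) = 2.2115 mol.
Mass of KCl = 2.2115 × 74.55 = 164.87 g.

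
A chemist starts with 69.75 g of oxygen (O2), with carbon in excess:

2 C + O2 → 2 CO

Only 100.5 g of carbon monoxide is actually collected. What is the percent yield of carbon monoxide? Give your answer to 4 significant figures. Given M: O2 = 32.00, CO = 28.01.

82.31 %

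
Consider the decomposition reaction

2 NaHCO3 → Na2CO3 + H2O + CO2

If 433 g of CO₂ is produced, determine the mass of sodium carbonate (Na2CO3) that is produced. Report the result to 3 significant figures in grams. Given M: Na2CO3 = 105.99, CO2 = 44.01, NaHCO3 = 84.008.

1040 g

n(CO2) = 433.0 g / 44.01 g/mol = 9.839 mol.
From the equation the CO2:Na2CO3 mole ratio is 1:1, so n(Na2CO3) = 9.839 × 1/1 = 9.839 mol.
Mass of Na2CO3 = 9.839 mol × 105.99 g/mol = 1043 g.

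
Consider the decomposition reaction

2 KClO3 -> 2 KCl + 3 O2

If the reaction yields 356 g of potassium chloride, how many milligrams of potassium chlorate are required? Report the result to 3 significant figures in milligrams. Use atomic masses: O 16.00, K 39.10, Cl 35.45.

585000 mg

M(KCl) = 39.10 + 35.45 = 74.55 g/mol.
M(KClO3) = 39.10 + 35.45 + 3(16.00) = 122.55 g/mol.
n(KCl) = 356.0 g / 74.55 g/mol = 4.775 mol.
From the equation the KCl:KClO3 mole ratio is 2:2, so n(KClO3) = 4.775 × 2/2 = 4.775 mol.
Mass of KClO3 = 4.775 mol × 122.55 g/mol = 585.2 g.
Converting to mg: 585.2 g = 585000 mg.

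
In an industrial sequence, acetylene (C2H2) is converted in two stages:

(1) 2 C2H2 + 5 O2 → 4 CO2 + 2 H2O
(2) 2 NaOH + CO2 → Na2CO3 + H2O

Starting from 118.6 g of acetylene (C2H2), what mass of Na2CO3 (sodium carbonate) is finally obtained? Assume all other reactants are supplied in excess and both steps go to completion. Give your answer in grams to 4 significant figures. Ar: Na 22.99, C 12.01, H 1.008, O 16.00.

M(C2H2) = 2(12.01) + 2(1.008) = 26.036 g/mol.
M(Na2CO3) = 2(22.99) + 12.01 + 3(16.00) = 105.99 g/mol.
n(C2H2) = 118.60 / 26.036 = 4.5552 mol.
Step 1 gives a 2:4 ratio of C2H2 to CO2, so n(CO2) = 9.1105 mol.
In step 2 the CO2:Na2CO3 ratio is 1:1, so n(Na2CO3) = 9.1105 mol.
Mass of Na2CO3 = 9.1105 × 105.99 = 965.62 g.

965.6 g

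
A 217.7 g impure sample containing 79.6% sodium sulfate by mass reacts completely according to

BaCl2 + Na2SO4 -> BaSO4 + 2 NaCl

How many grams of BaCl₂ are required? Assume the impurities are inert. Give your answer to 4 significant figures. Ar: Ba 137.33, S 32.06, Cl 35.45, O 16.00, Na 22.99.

Mass of pure Na2SO4 = 217.7 g × 0.796 = 173.29 g.
M(Na2SO4) = 2(22.99) + 32.06 + 4(16.00) = 142.04 g/mol.
M(BaCl2) = 137.33 + 2(35.45) = 208.23 g/mol.
n(Na2SO4) = 173.29 g / 142.04 g/mol = 1.2200 mol.
From the equation the Na2SO4:BaCl2 mole ratio is 1:1, so n(BaCl2) = 1.2200 × 1/1 = 1.2200 mol.
Mass of BaCl2 = 1.2200 mol × 208.23 g/mol = 254.04 g.

254.0 g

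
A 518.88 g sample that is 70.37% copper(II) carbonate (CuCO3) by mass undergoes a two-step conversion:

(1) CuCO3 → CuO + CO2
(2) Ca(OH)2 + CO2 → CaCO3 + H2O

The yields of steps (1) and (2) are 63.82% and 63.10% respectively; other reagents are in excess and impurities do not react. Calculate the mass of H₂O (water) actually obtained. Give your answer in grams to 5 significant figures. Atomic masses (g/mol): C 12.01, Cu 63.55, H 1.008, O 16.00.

21.440 g

Pure CuCO3 = 518.88 × 0.7037 = 365.136 g.
M(CuCO3) = 63.55 + 12.01 + 3(16.00) = 123.56 g/mol.
M(H2O) = 2(1.008) + 16.00 = 18.016 g/mol.
n(CuCO3) = 365.136 / 123.56 = 2.95513 mol.
Step 1 (CuCO3:CO2 = 1:1): theoretical n(CO2) = 2.95513 mol; at 63.82% yield, n(CO2) = 1.88596 mol.
Step 2 (CO2:H2O = 1:1): theoretical n(H2O) = 1.88596 mol, so theoretical mass = 1.88596 × 18.016 = 33.9775 g.
At 63.10% yield, actual mass of H2O = 33.9775 × 0.6310 = 21.4398 g.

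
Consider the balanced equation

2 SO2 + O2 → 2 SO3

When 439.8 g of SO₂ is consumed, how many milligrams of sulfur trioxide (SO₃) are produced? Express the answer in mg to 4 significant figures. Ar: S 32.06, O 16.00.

M(SO2) = 32.06 + 2(16.00) = 64.06 g/mol.
M(SO3) = 32.06 + 3(16.00) = 80.06 g/mol.
n(SO2) = 439.80 g / 64.06 g/mol = 6.8654 mol.
From the equation the SO2:SO3 mole ratio is 2:2, so n(SO3) = 6.8654 × 2/2 = 6.8654 mol.
Mass of SO3 = 6.8654 mol × 80.06 g/mol = 549.65 g.
Converting to mg: 549.65 g = 549600 mg.

549600 mg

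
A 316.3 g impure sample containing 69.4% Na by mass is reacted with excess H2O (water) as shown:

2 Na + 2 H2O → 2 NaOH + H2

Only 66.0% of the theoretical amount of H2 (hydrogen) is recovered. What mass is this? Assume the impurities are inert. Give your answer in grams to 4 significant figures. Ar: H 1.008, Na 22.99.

Pure Na available = 316.3 g × 0.694 = 219.51 g.
M(Na) = 22.99 g/mol.
M(H2) = 2(1.008) = 2.016 g/mol.
n(Na) = 219.51 g / 22.99 g/mol = 9.5482 mol.
From the equation the Na:H2 mole ratio is 2:1, so n(H2) = 9.5482 × 1/2 = 4.7741 mol.
Mass of H2 = 4.7741 mol × 2.016 g/mol = 9.6245 g.
Actual mass collected = 9.6245 g × 0.660 = 6.3522 g.

6.352 g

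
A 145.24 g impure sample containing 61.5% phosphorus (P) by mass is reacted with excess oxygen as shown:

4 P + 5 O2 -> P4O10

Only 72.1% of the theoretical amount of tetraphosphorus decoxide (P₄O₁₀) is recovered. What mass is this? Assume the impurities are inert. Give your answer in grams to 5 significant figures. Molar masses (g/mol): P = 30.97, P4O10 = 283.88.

147.58 g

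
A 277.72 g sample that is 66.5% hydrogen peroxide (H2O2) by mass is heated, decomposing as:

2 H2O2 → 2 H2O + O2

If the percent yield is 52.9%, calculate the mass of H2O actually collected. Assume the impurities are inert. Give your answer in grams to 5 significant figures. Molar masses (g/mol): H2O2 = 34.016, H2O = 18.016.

Pure H2O2 available = 277.72 g × 0.665 = 184.684 g.
n(H2O2) = 184.684 g / 34.016 g/mol = 5.42932 mol.
From the equation the H2O2:H2O mole ratio is 2:2, so n(H2O) = 5.42932 × 2/2 = 5.42932 mol.
Mass of H2O = 5.42932 mol × 18.016 g/mol = 97.8147 g.
Actual mass collected = 97.8147 g × 0.529 = 51.7440 g.

51.744 g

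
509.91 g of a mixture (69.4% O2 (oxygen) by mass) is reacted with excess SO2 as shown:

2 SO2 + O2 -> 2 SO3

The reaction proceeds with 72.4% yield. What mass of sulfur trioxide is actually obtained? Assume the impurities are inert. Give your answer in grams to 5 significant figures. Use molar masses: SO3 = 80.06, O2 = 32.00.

1282.0 g

Pure O2 available = 509.91 g × 0.694 = 353.878 g.
n(O2) = 353.878 g / 32.00 g/mol = 11.0587 mol.
From the equation the O2:SO3 mole ratio is 1:2, so n(SO3) = 11.0587 × 2/1 = 22.1173 mol.
Mass of SO3 = 22.1173 mol × 80.06 g/mol = 1770.71 g.
Actual mass collected = 1770.71 g × 0.724 = 1282.00 g.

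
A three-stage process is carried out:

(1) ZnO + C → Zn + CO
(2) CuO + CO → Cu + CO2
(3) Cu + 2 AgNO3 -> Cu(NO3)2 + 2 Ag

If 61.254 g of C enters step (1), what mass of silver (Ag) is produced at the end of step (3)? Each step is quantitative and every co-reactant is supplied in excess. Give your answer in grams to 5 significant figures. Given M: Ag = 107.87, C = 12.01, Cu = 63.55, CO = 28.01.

n(C) = 61.254 / 12.01 = 5.10025 mol.
Reaction (1): C→CO ratio 1:1 ⇒ n(CO) = 5.10025 mol.
Reaction (2): CO→Cu ratio 1:1 ⇒ n(Cu) = 5.10025 mol.
Reaction (3): Cu→Ag ratio 1:2 ⇒ n(Ag) = 10.2005 mol.
Mass of Ag = 10.2005 × 107.87 = 1100.33 g.

1100.3 g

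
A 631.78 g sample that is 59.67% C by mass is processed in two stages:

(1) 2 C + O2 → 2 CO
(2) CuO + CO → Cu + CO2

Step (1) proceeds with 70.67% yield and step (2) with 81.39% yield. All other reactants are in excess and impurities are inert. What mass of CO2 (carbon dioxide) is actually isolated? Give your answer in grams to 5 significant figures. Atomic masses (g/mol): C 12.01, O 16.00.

794.58 g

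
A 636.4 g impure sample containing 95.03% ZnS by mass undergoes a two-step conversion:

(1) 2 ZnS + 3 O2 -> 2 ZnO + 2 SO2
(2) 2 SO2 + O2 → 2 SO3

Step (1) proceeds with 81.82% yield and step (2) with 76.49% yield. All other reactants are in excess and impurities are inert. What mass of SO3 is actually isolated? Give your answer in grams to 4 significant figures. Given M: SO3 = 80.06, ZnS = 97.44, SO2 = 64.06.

Pure ZnS = 636.4 × 0.9503 = 604.77 g.
n(ZnS) = 604.77 / 97.44 = 6.2066 mol.
Step 1 (ZnS:SO2 = 2:2): theoretical n(SO2) = 6.2066 mol; at 81.82% yield, n(SO2) = 5.0782 mol.
Step 2 (SO2:SO3 = 2:2): theoretical n(SO3) = 5.0782 mol, so theoretical mass = 5.0782 × 80.06 = 406.56 g.
At 76.49% yield, actual mass of SO3 = 406.56 × 0.7649 = 310.98 g.

311.0 g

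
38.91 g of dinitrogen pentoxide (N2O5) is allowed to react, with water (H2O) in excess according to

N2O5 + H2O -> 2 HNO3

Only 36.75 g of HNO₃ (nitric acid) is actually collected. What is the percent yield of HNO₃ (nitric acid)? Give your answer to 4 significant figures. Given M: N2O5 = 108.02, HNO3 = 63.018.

80.95 %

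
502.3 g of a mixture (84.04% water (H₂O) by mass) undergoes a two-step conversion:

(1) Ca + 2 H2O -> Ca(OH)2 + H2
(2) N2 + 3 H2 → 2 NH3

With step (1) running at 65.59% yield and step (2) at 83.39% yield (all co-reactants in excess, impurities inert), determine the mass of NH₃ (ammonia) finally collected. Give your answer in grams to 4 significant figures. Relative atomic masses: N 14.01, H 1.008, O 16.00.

72.77 g

Pure H2O = 502.3 × 0.8404 = 422.13 g.
M(H2O) = 2(1.008) + 16.00 = 18.016 g/mol.
M(NH3) = 14.01 + 3(1.008) = 17.034 g/mol.
n(H2O) = 422.13 / 18.016 = 23.431 mol.
Step 1 (H2O:H2 = 2:1): theoretical n(H2) = 11.716 mol; at 65.59% yield, n(H2) = 7.6842 mol.
Step 2 (H2:NH3 = 3:2): theoretical n(NH3) = 5.1228 mol, so theoretical mass = 5.1228 × 17.034 = 87.262 g.
At 83.39% yield, actual mass of NH3 = 87.262 × 0.8339 = 72.768 g.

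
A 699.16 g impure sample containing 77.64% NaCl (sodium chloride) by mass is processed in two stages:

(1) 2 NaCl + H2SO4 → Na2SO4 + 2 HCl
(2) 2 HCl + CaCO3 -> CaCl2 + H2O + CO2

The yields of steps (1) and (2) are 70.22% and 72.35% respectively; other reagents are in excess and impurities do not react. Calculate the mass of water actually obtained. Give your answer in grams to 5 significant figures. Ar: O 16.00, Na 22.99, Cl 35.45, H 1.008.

42.509 g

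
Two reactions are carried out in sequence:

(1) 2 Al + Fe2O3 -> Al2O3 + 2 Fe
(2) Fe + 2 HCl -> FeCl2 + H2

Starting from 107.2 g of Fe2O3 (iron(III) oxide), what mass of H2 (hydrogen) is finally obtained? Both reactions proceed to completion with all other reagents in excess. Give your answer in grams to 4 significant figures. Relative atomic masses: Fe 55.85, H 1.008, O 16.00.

M(Fe2O3) = 2(55.85) + 3(16.00) = 159.70 g/mol.
M(H2) = 2(1.008) = 2.016 g/mol.
n(Fe2O3) = 107.20 / 159.70 = 0.67126 mol.
Step 1 gives a 1:2 ratio of Fe2O3 to Fe, so n(Fe) = 1.3425 mol.
In step 2 the Fe:H2 ratio is 1:1, so n(H2) = 1.3425 mol.
Mass of H2 = 1.3425 × 2.016 = 2.7065 g.

2.707 g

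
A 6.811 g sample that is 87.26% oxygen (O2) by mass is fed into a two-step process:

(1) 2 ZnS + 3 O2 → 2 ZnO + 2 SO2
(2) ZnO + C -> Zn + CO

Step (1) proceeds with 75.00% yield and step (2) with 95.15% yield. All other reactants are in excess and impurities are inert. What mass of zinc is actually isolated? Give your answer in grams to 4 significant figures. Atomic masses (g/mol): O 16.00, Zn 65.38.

Pure O2 = 6.811 × 0.8726 = 5.9433 g.
M(O2) = 2(16.00) = 32.00 g/mol.
M(Zn) = 65.38 g/mol.
n(O2) = 5.9433 / 32.00 = 0.18573 mol.
Step 1 (O2:ZnO = 3:2): theoretical n(ZnO) = 0.12382 mol; at 75.00% yield, n(ZnO) = 0.092864 mol.
Step 2 (ZnO:Zn = 1:1): theoretical n(Zn) = 0.092864 mol, so theoretical mass = 0.092864 × 65.38 = 6.0714 g.
At 95.15% yield, actual mass of Zn = 6.0714 × 0.9515 = 5.7770 g.

5.777 g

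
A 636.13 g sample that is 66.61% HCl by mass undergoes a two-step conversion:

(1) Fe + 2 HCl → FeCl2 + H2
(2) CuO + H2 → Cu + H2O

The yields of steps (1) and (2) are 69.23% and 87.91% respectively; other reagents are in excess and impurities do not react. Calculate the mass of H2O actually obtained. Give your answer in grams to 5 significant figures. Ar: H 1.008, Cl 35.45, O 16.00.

Pure HCl = 636.13 × 0.6661 = 423.726 g.
M(HCl) = 1.008 + 35.45 = 36.458 g/mol.
M(H2O) = 2(1.008) + 16.00 = 18.016 g/mol.
n(HCl) = 423.726 / 36.458 = 11.6223 mol.
Step 1 (HCl:H2 = 2:1): theoretical n(H2) = 5.81116 mol; at 69.23% yield, n(H2) = 4.02306 mol.
Step 2 (H2:H2O = 1:1): theoretical n(H2O) = 4.02306 mol, so theoretical mass = 4.02306 × 18.016 = 72.4795 g.
At 87.91% yield, actual mass of H2O = 72.4795 × 0.8791 = 63.7167 g.

63.717 g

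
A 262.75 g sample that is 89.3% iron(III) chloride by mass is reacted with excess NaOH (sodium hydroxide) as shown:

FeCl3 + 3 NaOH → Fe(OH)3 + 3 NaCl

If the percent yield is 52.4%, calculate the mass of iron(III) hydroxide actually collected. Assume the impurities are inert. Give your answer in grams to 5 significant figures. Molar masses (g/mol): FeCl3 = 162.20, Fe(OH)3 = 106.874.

Pure FeCl3 available = 262.75 g × 0.893 = 234.636 g.
n(FeCl3) = 234.636 g / 162.20 g/mol = 1.44658 mol.
From the equation the FeCl3:Fe(OH)3 mole ratio is 1:1, so n(Fe(OH)3) = 1.44658 × 1/1 = 1.44658 mol.
Mass of Fe(OH)3 = 1.44658 mol × 106.874 g/mol = 154.602 g.
Actual mass collected = 154.602 g × 0.524 = 81.0115 g.

81.012 g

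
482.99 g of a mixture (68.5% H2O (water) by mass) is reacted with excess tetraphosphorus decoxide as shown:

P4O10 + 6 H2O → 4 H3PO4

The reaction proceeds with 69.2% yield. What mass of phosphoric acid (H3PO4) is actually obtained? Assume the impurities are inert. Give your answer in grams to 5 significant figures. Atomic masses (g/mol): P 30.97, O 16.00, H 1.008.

830.20 g

Pure H2O available = 482.99 g × 0.685 = 330.848 g.
M(H2O) = 2(1.008) + 16.00 = 18.016 g/mol.
M(H3PO4) = 3(1.008) + 30.97 + 4(16.00) = 97.994 g/mol.
n(H2O) = 330.848 g / 18.016 g/mol = 18.3641 mol.
From the equation the H2O:H3PO4 mole ratio is 6:4, so n(H3PO4) = 18.3641 × 4/6 = 12.2428 mol.
Mass of H3PO4 = 12.2428 mol × 97.994 g/mol = 1199.72 g.
Actual mass collected = 1199.72 g × 0.692 = 830.204 g.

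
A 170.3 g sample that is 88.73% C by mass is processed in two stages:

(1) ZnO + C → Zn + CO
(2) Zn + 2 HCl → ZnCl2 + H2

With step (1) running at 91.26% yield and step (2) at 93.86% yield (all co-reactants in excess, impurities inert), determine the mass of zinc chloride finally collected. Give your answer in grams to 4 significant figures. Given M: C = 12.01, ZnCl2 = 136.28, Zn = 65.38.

1469 g

Pure C = 170.3 × 0.8873 = 151.11 g.
n(C) = 151.11 / 12.01 = 12.582 mol.
Step 1 (C:Zn = 1:1): theoretical n(Zn) = 12.582 mol; at 91.26% yield, n(Zn) = 11.482 mol.
Step 2 (Zn:ZnCl2 = 1:1): theoretical n(ZnCl2) = 11.482 mol, so theoretical mass = 11.482 × 136.28 = 1564.8 g.
At 93.86% yield, actual mass of ZnCl2 = 1564.8 × 0.9386 = 1468.7 g.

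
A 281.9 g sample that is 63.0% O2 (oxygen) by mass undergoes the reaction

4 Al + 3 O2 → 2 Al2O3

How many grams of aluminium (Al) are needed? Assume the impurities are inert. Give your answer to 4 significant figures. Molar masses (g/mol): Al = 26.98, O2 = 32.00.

Mass of pure O2 = 281.9 g × 0.630 = 177.60 g.
n(O2) = 177.60 g / 32.00 g/mol = 5.5499 mol.
From the equation the O2:Al mole ratio is 3:4, so n(Al) = 5.5499 × 4/3 = 7.3999 mol.
Mass of Al = 7.3999 mol × 26.98 g/mol = 199.65 g.

199.6 g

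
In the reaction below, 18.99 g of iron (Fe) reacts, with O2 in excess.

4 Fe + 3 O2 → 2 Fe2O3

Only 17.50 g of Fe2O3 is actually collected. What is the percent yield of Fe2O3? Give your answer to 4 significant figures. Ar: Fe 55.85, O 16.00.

64.46 %

M(Fe) = 55.85 g/mol.
M(Fe2O3) = 2(55.85) + 3(16.00) = 159.70 g/mol.
n(Fe) = 18.990 g / 55.85 g/mol = 0.34002 mol.
From the equation the Fe:Fe2O3 mole ratio is 4:2, so n(Fe2O3) = 0.34002 × 2/4 = 0.17001 mol.
Mass of Fe2O3 = 0.17001 mol × 159.70 g/mol = 27.150 g.
This is the theoretical yield. Percent yield = 17.50 g / 27.150 g × 100% = 64.456%.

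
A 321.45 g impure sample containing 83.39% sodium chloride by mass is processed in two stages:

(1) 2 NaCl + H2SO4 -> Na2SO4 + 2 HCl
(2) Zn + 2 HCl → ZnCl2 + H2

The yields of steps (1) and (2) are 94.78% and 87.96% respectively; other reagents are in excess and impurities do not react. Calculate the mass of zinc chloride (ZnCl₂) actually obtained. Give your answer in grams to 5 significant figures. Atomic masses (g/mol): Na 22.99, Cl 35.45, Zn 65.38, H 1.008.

260.57 g

Pure NaCl = 321.45 × 0.8339 = 268.057 g.
M(NaCl) = 22.99 + 35.45 = 58.44 g/mol.
M(ZnCl2) = 65.38 + 2(35.45) = 136.28 g/mol.
n(NaCl) = 268.057 / 58.44 = 4.58688 mol.
Step 1 (NaCl:HCl = 2:2): theoretical n(HCl) = 4.58688 mol; at 94.78% yield, n(HCl) = 4.34744 mol.
Step 2 (HCl:ZnCl2 = 2:1): theoretical n(ZnCl2) = 2.17372 mol, so theoretical mass = 2.17372 × 136.28 = 296.235 g.
At 87.96% yield, actual mass of ZnCl2 = 296.235 × 0.8796 = 260.568 g.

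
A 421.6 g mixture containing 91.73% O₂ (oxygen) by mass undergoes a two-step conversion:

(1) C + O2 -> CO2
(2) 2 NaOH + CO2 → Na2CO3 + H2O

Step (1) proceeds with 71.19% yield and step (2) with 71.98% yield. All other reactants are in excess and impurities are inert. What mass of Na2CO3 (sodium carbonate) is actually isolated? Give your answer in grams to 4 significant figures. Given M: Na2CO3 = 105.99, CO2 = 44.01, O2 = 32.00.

Pure O2 = 421.6 × 0.9173 = 386.73 g.
n(O2) = 386.73 / 32.00 = 12.085 mol.
Step 1 (O2:CO2 = 1:1): theoretical n(CO2) = 12.085 mol; at 71.19% yield, n(CO2) = 8.6036 mol.
Step 2 (CO2:Na2CO3 = 1:1): theoretical n(Na2CO3) = 8.6036 mol, so theoretical mass = 8.6036 × 105.99 = 911.90 g.
At 71.98% yield, actual mass of Na2CO3 = 911.90 × 0.7198 = 656.38 g.

656.4 g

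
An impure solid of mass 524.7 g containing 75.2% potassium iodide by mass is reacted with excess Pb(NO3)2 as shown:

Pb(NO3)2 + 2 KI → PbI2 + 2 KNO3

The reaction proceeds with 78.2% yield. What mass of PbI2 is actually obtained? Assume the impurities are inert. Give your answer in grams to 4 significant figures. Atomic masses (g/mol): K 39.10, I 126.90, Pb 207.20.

428.4 g

Pure KI available = 524.7 g × 0.752 = 394.57 g.
M(KI) = 39.10 + 126.90 = 166.00 g/mol.
M(PbI2) = 207.20 + 2(126.90) = 461.00 g/mol.
n(KI) = 394.57 g / 166.00 g/mol = 2.3770 mol.
From the equation the KI:PbI2 mole ratio is 2:1, so n(PbI2) = 2.3770 × 1/2 = 1.1885 mol.
Mass of PbI2 = 1.1885 mol × 461.00 g/mol = 547.89 g.
Actual mass collected = 547.89 g × 0.782 = 428.45 g.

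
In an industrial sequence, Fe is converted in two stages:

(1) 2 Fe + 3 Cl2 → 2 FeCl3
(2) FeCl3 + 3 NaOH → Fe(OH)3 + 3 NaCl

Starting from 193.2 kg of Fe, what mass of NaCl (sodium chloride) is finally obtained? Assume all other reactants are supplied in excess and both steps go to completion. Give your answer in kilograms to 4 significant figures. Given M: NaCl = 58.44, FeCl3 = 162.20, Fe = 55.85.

606.5 kg

193.2 kg = 193200 g.
n(Fe) = 193200 / 55.85 = 3459.3 mol.
Step 1 gives a 2:2 ratio of Fe to FeCl3, so n(FeCl3) = 3459.3 mol.
In step 2 the FeCl3:NaCl ratio is 1:3, so n(NaCl) = 10378 mol.
Mass of NaCl = 10378 × 58.44 = 606480 g = 606.5 kg.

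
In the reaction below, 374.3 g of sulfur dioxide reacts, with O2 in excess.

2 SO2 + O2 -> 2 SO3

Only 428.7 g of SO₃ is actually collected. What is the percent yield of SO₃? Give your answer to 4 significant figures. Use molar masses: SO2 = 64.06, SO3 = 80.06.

91.64 %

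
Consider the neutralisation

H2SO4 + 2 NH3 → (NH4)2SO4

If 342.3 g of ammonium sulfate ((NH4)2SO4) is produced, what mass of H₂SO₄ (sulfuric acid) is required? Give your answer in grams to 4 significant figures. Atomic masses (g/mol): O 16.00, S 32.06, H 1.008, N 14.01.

254.1 g

M((NH4)2SO4) = 2(14.01) + 8(1.008) + 32.06 + 4(16.00) = 132.144 g/mol.
M(H2SO4) = 2(1.008) + 32.06 + 4(16.00) = 98.076 g/mol.
n((NH4)2SO4) = 342.30 g / 132.144 g/mol = 2.5904 mol.
From the equation the (NH4)2SO4:H2SO4 mole ratio is 1:1, so n(H2SO4) = 2.5904 × 1/1 = 2.5904 mol.
Mass of H2SO4 = 2.5904 mol × 98.076 g/mol = 254.05 g.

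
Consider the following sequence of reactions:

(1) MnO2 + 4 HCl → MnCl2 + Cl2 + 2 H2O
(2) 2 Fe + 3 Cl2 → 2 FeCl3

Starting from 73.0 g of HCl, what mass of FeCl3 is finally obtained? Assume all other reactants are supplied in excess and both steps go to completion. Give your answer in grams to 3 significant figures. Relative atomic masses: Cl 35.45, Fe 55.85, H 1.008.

54.1 g

M(HCl) = 1.008 + 35.45 = 36.458 g/mol.
M(FeCl3) = 55.85 + 3(35.45) = 162.20 g/mol.
n(HCl) = 73.00 / 36.458 = 2.002 mol.
Step 1 gives a 4:1 ratio of HCl to Cl2, so n(Cl2) = 0.5006 mol.
In step 2 the Cl2:FeCl3 ratio is 3:2, so n(FeCl3) = 0.3337 mol.
Mass of FeCl3 = 0.3337 × 162.20 = 54.13 g.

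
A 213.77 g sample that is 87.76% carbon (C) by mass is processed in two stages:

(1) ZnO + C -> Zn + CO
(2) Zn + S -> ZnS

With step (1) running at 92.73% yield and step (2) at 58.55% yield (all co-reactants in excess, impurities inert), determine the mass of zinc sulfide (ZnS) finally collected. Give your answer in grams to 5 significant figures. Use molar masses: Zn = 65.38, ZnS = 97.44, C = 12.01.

826.39 g

Pure C = 213.77 × 0.8776 = 187.605 g.
n(C) = 187.605 / 12.01 = 15.6207 mol.
Step 1 (C:Zn = 1:1): theoretical n(Zn) = 15.6207 mol; at 92.73% yield, n(Zn) = 14.4851 mol.
Step 2 (Zn:ZnS = 1:1): theoretical n(ZnS) = 14.4851 mol, so theoretical mass = 14.4851 × 97.44 = 1411.43 g.
At 58.55% yield, actual mass of ZnS = 1411.43 × 0.5855 = 826.390 g.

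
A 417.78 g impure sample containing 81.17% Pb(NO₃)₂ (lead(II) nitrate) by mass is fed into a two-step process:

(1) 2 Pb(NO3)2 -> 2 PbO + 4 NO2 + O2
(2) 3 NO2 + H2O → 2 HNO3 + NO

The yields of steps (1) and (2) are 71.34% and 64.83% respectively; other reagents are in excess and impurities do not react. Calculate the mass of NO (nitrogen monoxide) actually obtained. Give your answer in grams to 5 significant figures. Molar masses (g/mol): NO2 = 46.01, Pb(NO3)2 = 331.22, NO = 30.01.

9.4735 g

Pure Pb(NO3)2 = 417.78 × 0.8117 = 339.112 g.
n(Pb(NO3)2) = 339.112 / 331.22 = 1.02383 mol.
Step 1 (Pb(NO3)2:NO2 = 2:4): theoretical n(NO2) = 2.04765 mol; at 71.34% yield, n(NO2) = 1.46080 mol.
Step 2 (NO2:NO = 3:1): theoretical n(NO) = 0.486932 mol, so theoretical mass = 0.486932 × 30.01 = 14.6128 g.
At 64.83% yield, actual mass of NO = 14.6128 × 0.6483 = 9.47350 g.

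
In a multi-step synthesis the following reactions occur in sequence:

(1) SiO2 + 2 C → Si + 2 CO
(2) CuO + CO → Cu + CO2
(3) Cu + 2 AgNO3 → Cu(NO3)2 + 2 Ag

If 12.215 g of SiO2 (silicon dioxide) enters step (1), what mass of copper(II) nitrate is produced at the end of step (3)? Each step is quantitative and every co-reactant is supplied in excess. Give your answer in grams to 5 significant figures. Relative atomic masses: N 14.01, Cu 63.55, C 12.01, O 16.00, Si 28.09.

M(SiO2) = 28.09 + 2(16.00) = 60.09 g/mol.
M(Cu(NO3)2) = 63.55 + 2(14.01) + 6(16.00) = 187.57 g/mol.
n(SiO2) = 12.215 / 60.09 = 0.203278 mol.
Reaction (1): SiO2→CO ratio 1:2 ⇒ n(CO) = 0.406557 mol.
Reaction (2): CO→Cu ratio 1:1 ⇒ n(Cu) = 0.406557 mol.
Reaction (3): Cu→Cu(NO3)2 ratio 1:1 ⇒ n(Cu(NO3)2) = 0.406557 mol.
Mass of Cu(NO3)2 = 0.406557 × 187.57 = 76.2579 g.

76.258 g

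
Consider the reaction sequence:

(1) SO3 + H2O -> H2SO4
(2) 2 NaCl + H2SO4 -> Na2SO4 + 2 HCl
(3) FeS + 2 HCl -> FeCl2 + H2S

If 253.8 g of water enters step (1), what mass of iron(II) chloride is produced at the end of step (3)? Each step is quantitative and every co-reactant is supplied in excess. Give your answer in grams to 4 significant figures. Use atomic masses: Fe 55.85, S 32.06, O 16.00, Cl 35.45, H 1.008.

1786 g

M(H2O) = 2(1.008) + 16.00 = 18.016 g/mol.
M(FeCl2) = 55.85 + 2(35.45) = 126.75 g/mol.
n(H2O) = 253.8 / 18.016 = 14.087 mol.
Reaction (1): H2O→H2SO4 ratio 1:1 ⇒ n(H2SO4) = 14.087 mol.
Reaction (2): H2SO4→HCl ratio 1:2 ⇒ n(HCl) = 28.175 mol.
Reaction (3): HCl→FeCl2 ratio 2:1 ⇒ n(FeCl2) = 14.087 mol.
Mass of FeCl2 = 14.087 × 126.75 = 1785.6 g.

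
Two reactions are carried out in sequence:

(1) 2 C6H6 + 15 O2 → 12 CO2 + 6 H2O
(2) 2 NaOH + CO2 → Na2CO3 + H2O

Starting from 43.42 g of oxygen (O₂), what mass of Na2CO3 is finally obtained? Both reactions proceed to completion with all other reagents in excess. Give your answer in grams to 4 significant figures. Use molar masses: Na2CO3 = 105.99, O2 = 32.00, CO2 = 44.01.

n(O2) = 43.420 / 32.00 = 1.3569 mol.
Step 1 gives a 15:12 ratio of O2 to CO2, so n(CO2) = 1.0855 mol.
In step 2 the CO2:Na2CO3 ratio is 1:1, so n(Na2CO3) = 1.0855 mol.
Mass of Na2CO3 = 1.0855 × 105.99 = 115.05 g.

115.1 g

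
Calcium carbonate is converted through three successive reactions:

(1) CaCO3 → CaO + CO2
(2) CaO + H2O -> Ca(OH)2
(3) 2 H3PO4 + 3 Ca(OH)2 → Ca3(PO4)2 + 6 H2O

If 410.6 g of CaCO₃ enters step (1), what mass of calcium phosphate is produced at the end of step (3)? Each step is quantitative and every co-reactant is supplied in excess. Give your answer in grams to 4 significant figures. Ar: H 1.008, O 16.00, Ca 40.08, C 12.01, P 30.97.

424.2 g

M(CaCO3) = 40.08 + 12.01 + 3(16.00) = 100.09 g/mol.
M(Ca3(PO4)2) = 3(40.08) + 2(30.97) + 8(16.00) = 310.18 g/mol.
n(CaCO3) = 410.6 / 100.09 = 4.1023 mol.
Reaction (1): CaCO3→CaO ratio 1:1 ⇒ n(CaO) = 4.1023 mol.
Reaction (2): CaO→Ca(OH)2 ratio 1:1 ⇒ n(Ca(OH)2) = 4.1023 mol.
Reaction (3): Ca(OH)2→Ca3(PO4)2 ratio 3:1 ⇒ n(Ca3(PO4)2) = 1.3674 mol.
Mass of Ca3(PO4)2 = 1.3674 × 310.18 = 424.15 g.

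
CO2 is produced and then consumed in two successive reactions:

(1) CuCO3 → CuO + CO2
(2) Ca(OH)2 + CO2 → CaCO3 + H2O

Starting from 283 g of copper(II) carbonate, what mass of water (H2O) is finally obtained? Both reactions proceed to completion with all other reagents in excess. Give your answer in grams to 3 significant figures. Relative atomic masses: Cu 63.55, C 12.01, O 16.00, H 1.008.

M(CuCO3) = 63.55 + 12.01 + 3(16.00) = 123.56 g/mol.
M(H2O) = 2(1.008) + 16.00 = 18.016 g/mol.
n(CuCO3) = 283.0 / 123.56 = 2.290 mol.
Step 1 gives a 1:1 ratio of CuCO3 to CO2, so n(CO2) = 2.290 mol.
In step 2 the CO2:H2O ratio is 1:1, so n(H2O) = 2.290 mol.
Mass of H2O = 2.290 × 18.016 = 41.26 g.

41.3 g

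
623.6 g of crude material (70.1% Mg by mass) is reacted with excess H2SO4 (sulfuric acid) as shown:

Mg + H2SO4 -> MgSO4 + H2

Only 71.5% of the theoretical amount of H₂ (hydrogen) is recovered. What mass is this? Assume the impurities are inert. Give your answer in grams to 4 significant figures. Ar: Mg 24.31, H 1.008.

Pure Mg available = 623.6 g × 0.701 = 437.14 g.
M(Mg) = 24.31 g/mol.
M(H2) = 2(1.008) = 2.016 g/mol.
n(Mg) = 437.14 g / 24.31 g/mol = 17.982 mol.
From the equation the Mg:H2 mole ratio is 1:1, so n(H2) = 17.982 × 1/1 = 17.982 mol.
Mass of H2 = 17.982 mol × 2.016 g/mol = 36.252 g.
Actual mass collected = 36.252 g × 0.715 = 25.920 g.

25.92 g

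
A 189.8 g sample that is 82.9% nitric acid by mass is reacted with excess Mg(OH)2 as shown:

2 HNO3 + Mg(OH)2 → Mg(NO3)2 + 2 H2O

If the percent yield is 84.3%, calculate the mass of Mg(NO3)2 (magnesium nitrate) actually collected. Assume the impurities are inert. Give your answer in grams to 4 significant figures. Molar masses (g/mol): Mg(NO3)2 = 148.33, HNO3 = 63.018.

Pure HNO3 available = 189.8 g × 0.829 = 157.34 g.
n(HNO3) = 157.34 g / 63.018 g/mol = 2.4968 mol.
From the equation the HNO3:Mg(NO3)2 mole ratio is 2:1, so n(Mg(NO3)2) = 2.4968 × 1/2 = 1.2484 mol.
Mass of Mg(NO3)2 = 1.2484 mol × 148.33 g/mol = 185.18 g.
Actual mass collected = 185.18 g × 0.843 = 156.10 g.

156.1 g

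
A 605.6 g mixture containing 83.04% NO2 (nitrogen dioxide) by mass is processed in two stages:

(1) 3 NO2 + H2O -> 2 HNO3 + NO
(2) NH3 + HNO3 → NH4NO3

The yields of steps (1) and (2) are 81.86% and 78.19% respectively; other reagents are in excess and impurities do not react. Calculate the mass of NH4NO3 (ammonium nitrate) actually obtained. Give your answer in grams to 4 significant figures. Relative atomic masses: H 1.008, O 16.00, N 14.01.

Pure NO2 = 605.6 × 0.8304 = 502.89 g.
M(NO2) = 14.01 + 2(16.00) = 46.01 g/mol.
M(NH4NO3) = 2(14.01) + 4(1.008) + 3(16.00) = 80.052 g/mol.
n(NO2) = 502.89 / 46.01 = 10.930 mol.
Step 1 (NO2:HNO3 = 3:2): theoretical n(HNO3) = 7.2867 mol; at 81.86% yield, n(HNO3) = 5.9649 mol.
Step 2 (HNO3:NH4NO3 = 1:1): theoretical n(NH4NO3) = 5.9649 mol, so theoretical mass = 5.9649 × 80.052 = 477.50 g.
At 78.19% yield, actual mass of NH4NO3 = 477.50 × 0.7819 = 373.36 g.

373.4 g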